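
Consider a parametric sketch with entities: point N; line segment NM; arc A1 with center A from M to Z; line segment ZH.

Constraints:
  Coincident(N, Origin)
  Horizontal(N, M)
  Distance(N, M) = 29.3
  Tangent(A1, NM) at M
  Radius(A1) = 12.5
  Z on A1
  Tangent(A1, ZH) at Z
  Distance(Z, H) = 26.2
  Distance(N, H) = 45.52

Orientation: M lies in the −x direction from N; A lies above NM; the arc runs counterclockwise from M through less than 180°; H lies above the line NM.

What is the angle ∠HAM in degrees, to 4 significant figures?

163.6°

Checks: N.y = 0.00, M.y = 0.00 ✓; |AZ| = 12.50 ✓; ∠(AZ, ZH) = 90.00° ✓; |ZH| = 26.20 ✓; |NH| = 45.52 ✓.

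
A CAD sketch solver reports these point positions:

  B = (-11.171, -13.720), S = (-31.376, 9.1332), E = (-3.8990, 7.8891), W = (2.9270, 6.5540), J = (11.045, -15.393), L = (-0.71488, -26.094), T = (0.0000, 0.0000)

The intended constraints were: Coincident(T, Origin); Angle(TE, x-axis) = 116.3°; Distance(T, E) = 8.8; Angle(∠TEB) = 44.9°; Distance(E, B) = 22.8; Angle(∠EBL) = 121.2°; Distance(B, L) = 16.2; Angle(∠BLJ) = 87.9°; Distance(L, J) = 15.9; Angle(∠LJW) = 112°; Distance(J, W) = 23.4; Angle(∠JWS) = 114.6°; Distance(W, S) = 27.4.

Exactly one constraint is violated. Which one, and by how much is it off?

Distance(W, S) = 27.4 — off by 7.00.

T = (0.00, 0.00) ✓; TE at 116.3° ✓; |TE| = 8.800 ✓; ∠TEB = 44.90° ✓; |EB| = 22.80 ✓; ∠EBL = 121.2° ✓; |BL| = 16.20 ✓; ∠BLJ = 87.90° ✓; |LJ| = 15.90 ✓; ∠LJW = 112.0° ✓; |JW| = 23.40 ✓; ∠JWS = 114.6° ✓; |WS| = 34.40 ✗.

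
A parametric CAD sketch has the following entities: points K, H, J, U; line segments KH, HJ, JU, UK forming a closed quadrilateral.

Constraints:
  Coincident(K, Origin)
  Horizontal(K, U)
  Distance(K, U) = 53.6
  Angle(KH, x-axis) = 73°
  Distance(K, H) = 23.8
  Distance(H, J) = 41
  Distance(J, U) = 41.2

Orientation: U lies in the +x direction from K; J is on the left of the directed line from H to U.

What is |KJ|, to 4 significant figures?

59.61

Checks: |HJ| = 41.00 ✓; |JU| = 41.20 ✓.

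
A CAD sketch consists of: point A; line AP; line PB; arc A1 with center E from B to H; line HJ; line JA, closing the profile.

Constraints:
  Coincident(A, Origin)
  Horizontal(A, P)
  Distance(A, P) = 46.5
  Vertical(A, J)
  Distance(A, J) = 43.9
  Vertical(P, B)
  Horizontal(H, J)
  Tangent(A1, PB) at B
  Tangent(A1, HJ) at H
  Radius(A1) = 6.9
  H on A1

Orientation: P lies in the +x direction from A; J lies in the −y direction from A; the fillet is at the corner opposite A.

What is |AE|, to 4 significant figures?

54.20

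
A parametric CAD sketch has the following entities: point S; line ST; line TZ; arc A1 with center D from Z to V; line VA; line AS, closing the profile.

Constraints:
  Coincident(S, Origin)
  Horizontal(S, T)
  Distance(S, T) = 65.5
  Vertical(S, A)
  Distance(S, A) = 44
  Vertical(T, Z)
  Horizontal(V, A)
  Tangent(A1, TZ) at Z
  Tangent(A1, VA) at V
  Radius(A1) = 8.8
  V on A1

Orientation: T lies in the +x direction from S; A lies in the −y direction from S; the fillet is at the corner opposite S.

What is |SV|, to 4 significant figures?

71.77

S is at the origin; ST is horizontal with |ST| = 65.5 and T on the +x side, so T = (65.50, 0.000). SA is vertical with |SA| = 44.0 and A on the −y side, so A = (0.000, -44.00). The virtual corner opposite S is at (65.50, -44.00). Tangency of A1 to TZ means the radius DZ is perpendicular to TZ and tangency of A1 to VA means the radius DV is perpendicular to VA, with radius 8.8, so the center D sits 8.8 in from both sides at D = (56.70, -35.20). That places the tangent points at Z = (65.50, -35.20) on TZ and V = (56.70, -44.00) on VA. Then |SV| = |V − S| = 71.77.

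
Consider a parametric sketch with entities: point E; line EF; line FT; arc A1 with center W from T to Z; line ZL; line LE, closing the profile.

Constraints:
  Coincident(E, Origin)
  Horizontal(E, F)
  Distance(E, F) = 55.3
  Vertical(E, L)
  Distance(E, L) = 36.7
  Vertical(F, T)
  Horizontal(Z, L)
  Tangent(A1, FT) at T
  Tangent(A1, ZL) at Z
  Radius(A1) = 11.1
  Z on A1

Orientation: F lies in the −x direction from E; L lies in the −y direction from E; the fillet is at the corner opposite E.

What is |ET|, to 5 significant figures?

60.938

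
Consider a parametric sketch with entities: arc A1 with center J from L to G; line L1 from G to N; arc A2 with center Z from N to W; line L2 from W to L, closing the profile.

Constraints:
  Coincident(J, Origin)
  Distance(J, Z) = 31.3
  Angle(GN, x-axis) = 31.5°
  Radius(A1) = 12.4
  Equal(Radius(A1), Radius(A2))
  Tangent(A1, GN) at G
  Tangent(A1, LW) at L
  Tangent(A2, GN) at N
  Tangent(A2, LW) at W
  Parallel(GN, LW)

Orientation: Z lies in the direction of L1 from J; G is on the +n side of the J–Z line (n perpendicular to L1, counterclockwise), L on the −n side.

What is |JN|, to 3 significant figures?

33.7

Tangency of A1 to both parallel lines with radius 12.4 puts G and L at J ± 12.4·n: G = (-6.48, 10.6), L = (6.48, -10.6). Equal radii place N and W the same way about Z: N = Z + 12.4·n = (20.2, 26.9), W = Z − 12.4·n = (33.2, 5.78). Then |JN| = |N − J| = 33.7.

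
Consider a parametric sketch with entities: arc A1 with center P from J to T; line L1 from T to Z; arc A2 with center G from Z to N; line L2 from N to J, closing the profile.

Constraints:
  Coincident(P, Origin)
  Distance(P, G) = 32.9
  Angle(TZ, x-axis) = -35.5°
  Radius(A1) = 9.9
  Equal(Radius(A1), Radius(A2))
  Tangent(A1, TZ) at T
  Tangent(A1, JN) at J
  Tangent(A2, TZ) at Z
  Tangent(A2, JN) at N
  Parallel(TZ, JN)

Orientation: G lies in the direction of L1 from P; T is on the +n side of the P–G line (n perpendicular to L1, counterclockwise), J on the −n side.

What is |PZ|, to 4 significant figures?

34.36

The slot axis is L1's direction at -35.5°, so u = (cos -35.5°, sin -35.5°) = (0.8141, -0.5807) and n = (−sin -35.5°, cos -35.5°) = (0.5807, 0.8141). P is at the origin and G lies 32.9 along u from P, so G = 32.9·u = (26.78, -19.11). Tangency of A1 to both parallel lines with radius 9.9 puts T and J at P ± 9.9·n: T = (5.749, 8.060), J = (-5.749, -8.060). Equal radii place Z and N the same way about G: Z = G + 9.9·n = (32.53, -11.05), N = G − 9.9·n = (21.04, -27.16). Then |PZ| = |Z − P| = 34.36.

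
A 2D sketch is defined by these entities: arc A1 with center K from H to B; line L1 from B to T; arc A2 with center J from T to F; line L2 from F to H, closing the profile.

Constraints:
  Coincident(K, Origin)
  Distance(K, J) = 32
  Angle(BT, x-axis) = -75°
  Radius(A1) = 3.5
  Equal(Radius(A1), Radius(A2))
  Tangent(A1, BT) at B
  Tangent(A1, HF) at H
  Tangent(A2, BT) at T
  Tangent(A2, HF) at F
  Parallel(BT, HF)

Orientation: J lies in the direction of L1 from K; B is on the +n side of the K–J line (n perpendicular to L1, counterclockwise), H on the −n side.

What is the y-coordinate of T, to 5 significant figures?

-30.004

The slot axis is L1's direction at -75.0°, so u = (cos -75.0°, sin -75.0°) = (0.25882, -0.96593) and n = (−sin -75.0°, cos -75.0°) = (0.96593, 0.25882). K is at the origin and J lies 32.0 along u from K, so J = 32.0·u = (8.2822, -30.910). Tangency of A1 to both parallel lines with radius 3.5 puts B and H at K ± 3.5·n: B = (3.3807, 0.90587), H = (-3.3807, -0.90587). Equal radii place T and F the same way about J: T = J + 3.5·n = (11.663, -30.004), F = J − 3.5·n = (4.9015, -31.815). So T.y = -30.004.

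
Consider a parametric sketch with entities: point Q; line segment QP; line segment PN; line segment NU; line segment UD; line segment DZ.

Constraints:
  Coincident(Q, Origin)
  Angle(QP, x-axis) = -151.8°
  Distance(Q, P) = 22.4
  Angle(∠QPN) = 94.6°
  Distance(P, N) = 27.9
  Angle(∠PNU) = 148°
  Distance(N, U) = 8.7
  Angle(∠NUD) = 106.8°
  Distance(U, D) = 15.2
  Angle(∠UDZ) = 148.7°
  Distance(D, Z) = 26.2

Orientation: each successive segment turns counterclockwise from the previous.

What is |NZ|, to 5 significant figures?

40.448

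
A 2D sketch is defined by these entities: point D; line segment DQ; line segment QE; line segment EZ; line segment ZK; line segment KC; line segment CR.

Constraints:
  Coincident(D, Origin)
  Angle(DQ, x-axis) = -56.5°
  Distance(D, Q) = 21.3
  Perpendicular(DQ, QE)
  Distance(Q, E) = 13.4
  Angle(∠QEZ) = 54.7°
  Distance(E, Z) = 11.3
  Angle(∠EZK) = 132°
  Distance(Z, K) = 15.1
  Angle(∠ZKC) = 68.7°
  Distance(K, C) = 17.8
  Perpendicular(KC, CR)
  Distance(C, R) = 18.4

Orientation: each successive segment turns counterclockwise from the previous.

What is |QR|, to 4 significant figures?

14.26

D is at the origin; DQ runs at -56.5° with length 21.3, so Q = (11.76, -17.76). DQ is perpendicular to QE, so QE runs at 33.50°; with |QE| = 13.4, E = (22.93, -10.37). ∠QEZ = 54.7° gives EZ at 158.8° from the x-axis; with |EZ| = 11.3, Z = (12.40, -6.279). ∠EZK = 132.0° gives ZK at -153.2° from the x-axis; with |ZK| = 15.1, K = (-1.083, -13.09). ∠ZKC = 68.7° gives KC at -41.90° from the x-axis; with |KC| = 17.8, C = (12.17, -24.98). KC is perpendicular to CR, so CR runs at 48.10°; with |CR| = 18.4, R = (24.45, -11.28). Then |QR| = |R − Q| = 14.26.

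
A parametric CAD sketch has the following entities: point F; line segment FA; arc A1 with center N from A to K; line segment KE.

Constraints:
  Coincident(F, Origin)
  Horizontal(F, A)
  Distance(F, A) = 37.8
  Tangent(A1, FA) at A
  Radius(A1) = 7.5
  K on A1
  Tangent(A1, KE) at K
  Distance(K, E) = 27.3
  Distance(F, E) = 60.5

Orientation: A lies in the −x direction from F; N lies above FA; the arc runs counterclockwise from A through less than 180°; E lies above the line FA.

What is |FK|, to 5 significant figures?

34.708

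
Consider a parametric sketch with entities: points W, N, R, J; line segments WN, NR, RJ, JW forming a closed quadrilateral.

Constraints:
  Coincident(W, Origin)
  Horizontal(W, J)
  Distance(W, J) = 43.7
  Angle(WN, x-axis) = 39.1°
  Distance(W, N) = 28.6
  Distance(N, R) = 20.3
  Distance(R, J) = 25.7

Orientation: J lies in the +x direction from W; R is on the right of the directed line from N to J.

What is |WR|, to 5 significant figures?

18.159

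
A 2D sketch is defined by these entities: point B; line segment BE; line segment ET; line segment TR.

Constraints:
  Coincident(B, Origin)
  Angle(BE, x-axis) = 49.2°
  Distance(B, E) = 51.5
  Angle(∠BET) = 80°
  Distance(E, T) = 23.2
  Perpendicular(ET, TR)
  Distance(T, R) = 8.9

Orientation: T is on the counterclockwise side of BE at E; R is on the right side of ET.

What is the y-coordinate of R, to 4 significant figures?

58.51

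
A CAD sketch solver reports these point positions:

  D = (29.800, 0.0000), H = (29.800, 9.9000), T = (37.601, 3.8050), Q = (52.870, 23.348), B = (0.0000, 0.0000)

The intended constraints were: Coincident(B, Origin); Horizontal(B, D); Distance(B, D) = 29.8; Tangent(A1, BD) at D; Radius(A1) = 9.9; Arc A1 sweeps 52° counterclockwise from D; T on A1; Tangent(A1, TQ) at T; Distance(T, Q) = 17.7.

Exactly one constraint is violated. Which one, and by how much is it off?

Distance(T, Q) = 17.7 — off by 7.10.

B = (0.00, 0.00) ✓; B.y = 0.00, D.y = 0.00 ✓; |BD| = 29.80 ✓; ∠(HD, DB) = 90.00° ✓; |HD| = 9.900 ✓; bearing(H→T) − bearing(H→D) = 52.00° ✓; |HT| = 9.900 ✓; ∠(HT, TQ) = 90.00° ✓; |TQ| = 24.80 ✗.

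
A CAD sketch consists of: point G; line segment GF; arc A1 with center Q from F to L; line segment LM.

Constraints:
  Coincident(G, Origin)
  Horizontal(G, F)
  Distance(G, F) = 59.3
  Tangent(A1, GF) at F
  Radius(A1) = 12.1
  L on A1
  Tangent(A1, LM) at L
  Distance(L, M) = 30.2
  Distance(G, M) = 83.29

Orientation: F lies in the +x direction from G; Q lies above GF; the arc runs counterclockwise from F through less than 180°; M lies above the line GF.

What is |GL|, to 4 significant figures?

72.39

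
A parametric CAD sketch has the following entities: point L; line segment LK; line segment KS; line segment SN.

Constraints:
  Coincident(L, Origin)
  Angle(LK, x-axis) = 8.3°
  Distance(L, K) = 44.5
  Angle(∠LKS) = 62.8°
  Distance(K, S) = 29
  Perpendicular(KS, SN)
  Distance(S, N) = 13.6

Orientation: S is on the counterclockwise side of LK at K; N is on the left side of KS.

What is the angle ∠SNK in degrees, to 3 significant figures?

64.9°

L is at the origin; LK runs at 8.3° with length 44.5, so K = 44.5·(cos 8.3°, sin 8.3°) = (44.0, 6.42). ∠LKS = 62.8°, so KS runs at 8.3° + (180° − 62.8°) = 126° from the x-axis; with |KS| = 29.0, S = K + 29.0·(cos 126°, sin 126°) = (27.2, 30.0). The perpendicularity gives SN at right angles to KS; with |SN| = 13.6 on the left of KS, N = S + 13.6·(-0.814, -0.581) = (16.1, 22.1). Then cos ∠SNK = NS·NK / (|NS||NK|), giving 64.9°.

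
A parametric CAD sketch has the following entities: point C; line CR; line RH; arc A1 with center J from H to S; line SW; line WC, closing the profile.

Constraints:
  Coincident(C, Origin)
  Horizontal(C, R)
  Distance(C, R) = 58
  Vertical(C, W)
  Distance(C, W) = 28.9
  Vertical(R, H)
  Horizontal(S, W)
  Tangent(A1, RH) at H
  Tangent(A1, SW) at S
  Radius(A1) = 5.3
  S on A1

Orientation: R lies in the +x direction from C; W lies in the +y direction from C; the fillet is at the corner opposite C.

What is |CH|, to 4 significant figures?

62.62

C is at the origin; CR is horizontal with |CR| = 58.0 and R on the +x side, so R = (58.00, 0.000). C and W share the same x with |CW| = 28.9 and W on the +y side, so W = (0.000, 28.90). The virtual corner opposite C is at (58.00, 28.90). A1 meets RH tangentially, so JH is at right angles to RH and the tangent condition forces JS to be normal to SW, with radius 5.3, so the center J sits 5.3 in from both sides at J = (52.70, 23.60). That places the tangent points at H = (58.00, 23.60) on RH and S = (52.70, 28.90) on SW. Then |CH| = |H − C| = 62.62.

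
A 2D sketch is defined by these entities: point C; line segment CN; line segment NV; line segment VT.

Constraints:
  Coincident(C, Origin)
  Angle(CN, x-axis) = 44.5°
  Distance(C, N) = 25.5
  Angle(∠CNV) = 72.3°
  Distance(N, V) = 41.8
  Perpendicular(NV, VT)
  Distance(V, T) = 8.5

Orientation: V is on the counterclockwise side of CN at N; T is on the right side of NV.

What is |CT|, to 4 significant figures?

47.27

∠CNV = 72.3°, so NV runs at 44.5° + (180° − 72.3°) = 152.2° from the x-axis; with |NV| = 41.8, V = N + 41.8·(cos 152.2°, sin 152.2°) = (-18.79, 37.37). The perpendicularity gives VT at right angles to NV; with |VT| = 8.5 on the right of NV, T = V + 8.5·(0.4664, 0.8846) = (-14.82, 44.89). Then |CT| = |T − C| = 47.27.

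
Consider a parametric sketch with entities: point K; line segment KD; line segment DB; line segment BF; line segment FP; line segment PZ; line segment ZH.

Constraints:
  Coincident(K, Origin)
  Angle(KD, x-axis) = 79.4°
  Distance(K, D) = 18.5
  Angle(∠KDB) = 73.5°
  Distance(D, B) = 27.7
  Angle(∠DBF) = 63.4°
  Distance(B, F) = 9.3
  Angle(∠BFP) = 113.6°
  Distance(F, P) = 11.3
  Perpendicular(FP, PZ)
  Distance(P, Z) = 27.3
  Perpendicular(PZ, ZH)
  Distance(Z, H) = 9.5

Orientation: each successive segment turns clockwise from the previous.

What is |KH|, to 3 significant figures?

40.9

K is at the origin; KD runs at 79.4° with length 18.5, so D = (3.40, 18.2). ∠KDB = 73.5° gives DB at -27.1° from the x-axis; with |DB| = 27.7, B = (28.1, 5.57). ∠DBF = 63.4° gives BF at -144° from the x-axis; with |BF| = 9.3, F = (20.6, 0.0600). ∠BFP = 113.6° gives FP at 150° from the x-axis; with |FP| = 11.3, P = (10.8, 5.73). The perpendicularity gives PZ at right angles to FP, so PZ runs at 59.9°; with |PZ| = 27.3, Z = (24.5, 29.3). PZ is perpendicular to ZH, so ZH runs at -30.1°; with |ZH| = 9.5, H = (32.7, 24.6). Then |KH| = |H − K| = 40.9.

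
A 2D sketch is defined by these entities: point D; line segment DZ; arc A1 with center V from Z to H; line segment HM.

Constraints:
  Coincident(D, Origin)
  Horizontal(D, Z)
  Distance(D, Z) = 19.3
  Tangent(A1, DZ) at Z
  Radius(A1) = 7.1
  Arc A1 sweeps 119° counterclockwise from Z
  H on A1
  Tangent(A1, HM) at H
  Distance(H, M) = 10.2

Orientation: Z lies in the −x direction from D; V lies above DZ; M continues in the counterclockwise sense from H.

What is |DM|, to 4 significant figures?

26.53

D is at the origin; D and Z share the same y with |DZ| = 19.3 and Z on the −x side, so Z = (-19.30, 0.000). Tangency of A1 to DZ means the radius VZ is perpendicular to DZ, so V = Z + (0, 7.1) = (-19.30, 7.100). On A1, Z sits at bearing -90° from V; a 119° counterclockwise sweep puts H at bearing 29°, so H = V + 7.1·(cos 29°, sin 29°) = (-13.09, 10.54). Since A1 is tangent to HM there, VH ⟂ HM, so HM runs along (−sin 29°, cos 29°); with |HM| = 10.2, M = (-18.04, 19.46). Then |DM| = |M − D| = 26.53.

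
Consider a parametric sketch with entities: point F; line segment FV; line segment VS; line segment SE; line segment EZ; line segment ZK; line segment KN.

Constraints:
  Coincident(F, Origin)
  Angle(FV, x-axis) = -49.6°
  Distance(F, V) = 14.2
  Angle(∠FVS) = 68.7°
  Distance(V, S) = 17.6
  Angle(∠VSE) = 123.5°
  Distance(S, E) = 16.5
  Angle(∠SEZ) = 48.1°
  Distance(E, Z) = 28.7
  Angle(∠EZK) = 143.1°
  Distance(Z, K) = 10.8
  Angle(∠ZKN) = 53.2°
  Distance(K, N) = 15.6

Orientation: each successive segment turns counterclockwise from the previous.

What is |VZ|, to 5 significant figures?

9.7138

F is at the origin; FV runs at -49.6° with length 14.2, so V = (9.2033, -10.814). ∠FVS = 68.7° gives VS at 61.700° from the x-axis; with |VS| = 17.6, S = (17.547, 4.6826). ∠VSE = 123.5° gives SE at 118.20° from the x-axis; with |SE| = 16.5, E = (9.7502, 19.224). ∠SEZ = 48.1° gives EZ at -109.90° from the x-axis; with |EZ| = 28.7, Z = (-0.018726, -7.7622). Then |VZ| = |Z − V| = 9.7138.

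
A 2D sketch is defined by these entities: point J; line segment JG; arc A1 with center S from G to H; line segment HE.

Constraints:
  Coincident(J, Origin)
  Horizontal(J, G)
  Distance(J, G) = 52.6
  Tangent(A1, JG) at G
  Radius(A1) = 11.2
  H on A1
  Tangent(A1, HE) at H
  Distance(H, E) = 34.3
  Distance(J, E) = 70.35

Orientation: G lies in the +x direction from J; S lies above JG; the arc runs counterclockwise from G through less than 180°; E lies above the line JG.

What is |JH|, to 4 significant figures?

64.91

Checks: J.y = 0.00, G.y = 0.00 ✓; |SH| = 11.20 ✓; ∠(SH, HE) = 90.00° ✓; |HE| = 34.30 ✓; |JE| = 70.35 ✓.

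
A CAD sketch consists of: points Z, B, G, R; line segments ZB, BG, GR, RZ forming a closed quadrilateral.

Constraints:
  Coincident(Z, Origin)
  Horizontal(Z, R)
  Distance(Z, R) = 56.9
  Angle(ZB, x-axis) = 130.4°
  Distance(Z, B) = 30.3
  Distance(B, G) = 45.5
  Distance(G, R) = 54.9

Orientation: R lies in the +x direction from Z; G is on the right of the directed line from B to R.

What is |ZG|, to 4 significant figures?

16.21

Z is at the origin; ZR is horizontal with |ZR| = 56.9 and R in +x, so R = (56.9, 0). ZB runs at 130.4° with |ZB| = 30.3, so B = (-19.64, 23.07). G is determined by |BG| = 45.5 and |GR| = 54.9 together: it lies at the intersection of circle(B, 45.5) and circle(R, 54.9). With |BR| = 79.94, the foot of the radical line on BR is 34.07 from B and the perpendicular offset is √(45.5² − 34.07²) = 30.16. Taking the right-of-BR solution: G = (4.274, -15.64).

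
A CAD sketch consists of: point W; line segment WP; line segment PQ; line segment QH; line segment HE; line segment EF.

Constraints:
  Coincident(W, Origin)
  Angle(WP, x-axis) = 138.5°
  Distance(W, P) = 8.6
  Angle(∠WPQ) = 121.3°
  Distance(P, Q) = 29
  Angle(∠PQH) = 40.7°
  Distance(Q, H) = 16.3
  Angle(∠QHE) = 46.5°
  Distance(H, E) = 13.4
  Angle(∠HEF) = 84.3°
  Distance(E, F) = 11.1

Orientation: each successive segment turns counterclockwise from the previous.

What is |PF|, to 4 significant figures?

28.30

∠QHE = 46.5° gives HE at 110.0° from the x-axis; with |HE| = 13.4, E = (-23.78, 3.215). ∠HEF = 84.3° gives EF at -154.3° from the x-axis; with |EF| = 11.1, F = (-33.78, -1.598). Then |PF| = |F − P| = 28.30.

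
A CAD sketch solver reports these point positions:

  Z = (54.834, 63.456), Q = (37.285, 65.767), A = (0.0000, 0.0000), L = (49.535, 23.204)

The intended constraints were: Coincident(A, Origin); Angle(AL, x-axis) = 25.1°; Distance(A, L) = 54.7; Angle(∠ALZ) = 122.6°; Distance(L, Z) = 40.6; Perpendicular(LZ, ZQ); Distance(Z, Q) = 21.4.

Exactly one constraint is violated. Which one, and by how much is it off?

Distance(Z, Q) = 21.4 — off by 3.70.

A = (0.00, 0.00) ✓; AL at 25.10° ✓; |AL| = 54.70 ✓; ∠ALZ = 122.6° ✓; |LZ| = 40.60 ✓; ∠(LZ, ZQ) = 90.00° ✓; |ZQ| = 17.70 ✗.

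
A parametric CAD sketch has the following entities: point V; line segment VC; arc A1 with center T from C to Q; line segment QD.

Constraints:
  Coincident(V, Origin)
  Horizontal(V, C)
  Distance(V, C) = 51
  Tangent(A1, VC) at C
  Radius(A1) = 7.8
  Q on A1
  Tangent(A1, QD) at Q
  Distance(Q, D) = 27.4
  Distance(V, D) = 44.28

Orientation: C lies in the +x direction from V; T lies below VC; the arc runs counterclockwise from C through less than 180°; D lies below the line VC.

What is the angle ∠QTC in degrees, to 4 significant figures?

66.22°

V is at the origin; V and C share the same y with |VC| = 51.0 and C on the +x side, so C = (51.00, 0.000). A1 meets VC tangentially, so TC is at right angles to VC, so T = C + (0, -7.8) = (51.00, -7.800). Since TQ ⟂ QD (tangency), |TD| = √(7.8² + 27.4²) = 28.49 regardless of where Q sits on A1. So D lies on both circle(V, 44.28) and circle(T, 28.49); the below-VC intersection is D = (32.82, -29.73). Q is the foot of the tangent from D: Q = (43.86, -4.655).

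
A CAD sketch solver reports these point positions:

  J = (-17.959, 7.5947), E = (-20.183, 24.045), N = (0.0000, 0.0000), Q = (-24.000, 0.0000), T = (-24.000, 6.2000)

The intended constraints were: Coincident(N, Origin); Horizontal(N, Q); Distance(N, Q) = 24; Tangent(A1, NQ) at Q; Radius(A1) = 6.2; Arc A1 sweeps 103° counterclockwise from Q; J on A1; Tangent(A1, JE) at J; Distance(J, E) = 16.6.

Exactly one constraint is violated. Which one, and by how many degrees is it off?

Tangent(A1, JE) at J — off by 5.30°.

N = (0.00, 0.00) ✓; N.y = 0.00, Q.y = 0.00 ✓; |NQ| = 24.00 ✓; ∠(TQ, QN) = 90.00° ✓; |TQ| = 6.200 ✓; bearing(T→J) − bearing(T→Q) = 103.0° ✓; |TJ| = 6.200 ✓; ∠(TJ, JE) = 95.30° ✗; |JE| = 16.60 ✓.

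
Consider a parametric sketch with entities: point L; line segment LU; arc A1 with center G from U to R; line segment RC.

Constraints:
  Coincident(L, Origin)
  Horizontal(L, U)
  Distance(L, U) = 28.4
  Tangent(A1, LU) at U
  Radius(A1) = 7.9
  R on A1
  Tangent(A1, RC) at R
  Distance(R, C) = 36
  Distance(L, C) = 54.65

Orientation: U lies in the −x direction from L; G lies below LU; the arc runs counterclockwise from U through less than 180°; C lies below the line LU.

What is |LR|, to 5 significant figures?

37.316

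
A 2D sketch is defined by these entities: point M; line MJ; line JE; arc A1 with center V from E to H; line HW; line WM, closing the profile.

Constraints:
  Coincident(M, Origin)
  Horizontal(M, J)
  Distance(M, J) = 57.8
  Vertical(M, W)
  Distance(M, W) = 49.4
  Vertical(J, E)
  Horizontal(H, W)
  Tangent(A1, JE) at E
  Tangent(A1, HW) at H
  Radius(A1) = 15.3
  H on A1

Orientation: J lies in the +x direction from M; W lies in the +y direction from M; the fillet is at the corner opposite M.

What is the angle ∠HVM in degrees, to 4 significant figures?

128.7°

M is at the origin; M and J share the same y with |MJ| = 57.8 and J on the +x side, so J = (57.80, 0.000). MW is vertical with |MW| = 49.4 and W on the +y side, so W = (0.000, 49.40). The virtual corner opposite M is at (57.80, 49.40). A1 meets JE tangentially, so VE is at right angles to JE and since A1 is tangent to HW there, VH ⟂ HW, with radius 15.3, so the center V sits 15.3 in from both sides at V = (42.50, 34.10). That places the tangent points at E = (57.80, 34.10) on JE and H = (42.50, 49.40) on HW. Then cos ∠HVM = VH·VM / (|VH||VM|), giving 128.7°.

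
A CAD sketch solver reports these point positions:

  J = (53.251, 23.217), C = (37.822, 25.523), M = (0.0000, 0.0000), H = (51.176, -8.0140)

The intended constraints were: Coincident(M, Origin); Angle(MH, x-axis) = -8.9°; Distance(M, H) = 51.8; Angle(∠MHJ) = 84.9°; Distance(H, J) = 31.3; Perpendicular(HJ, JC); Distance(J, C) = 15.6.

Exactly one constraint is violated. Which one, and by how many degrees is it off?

Perpendicular(HJ, JC) — off by 4.70°.

M = (0.00, 0.00) ✓; MH at -8.900° ✓; |MH| = 51.80 ✓; ∠MHJ = 84.90° ✓; |HJ| = 31.30 ✓; ∠(HJ, JC) = 85.30° ✗; |JC| = 15.60 ✓.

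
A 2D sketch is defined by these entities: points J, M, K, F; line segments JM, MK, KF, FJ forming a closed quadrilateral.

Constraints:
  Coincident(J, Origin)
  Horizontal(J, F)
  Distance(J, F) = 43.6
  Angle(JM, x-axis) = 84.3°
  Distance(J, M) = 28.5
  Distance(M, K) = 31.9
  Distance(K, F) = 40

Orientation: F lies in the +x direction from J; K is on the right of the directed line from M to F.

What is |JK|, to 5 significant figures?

5.1526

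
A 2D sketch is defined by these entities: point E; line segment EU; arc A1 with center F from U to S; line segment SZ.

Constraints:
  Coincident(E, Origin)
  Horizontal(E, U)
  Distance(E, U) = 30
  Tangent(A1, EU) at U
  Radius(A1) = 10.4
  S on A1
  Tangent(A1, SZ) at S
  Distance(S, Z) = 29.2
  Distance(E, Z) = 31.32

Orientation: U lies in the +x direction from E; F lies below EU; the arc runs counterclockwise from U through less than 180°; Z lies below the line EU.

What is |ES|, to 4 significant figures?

21.61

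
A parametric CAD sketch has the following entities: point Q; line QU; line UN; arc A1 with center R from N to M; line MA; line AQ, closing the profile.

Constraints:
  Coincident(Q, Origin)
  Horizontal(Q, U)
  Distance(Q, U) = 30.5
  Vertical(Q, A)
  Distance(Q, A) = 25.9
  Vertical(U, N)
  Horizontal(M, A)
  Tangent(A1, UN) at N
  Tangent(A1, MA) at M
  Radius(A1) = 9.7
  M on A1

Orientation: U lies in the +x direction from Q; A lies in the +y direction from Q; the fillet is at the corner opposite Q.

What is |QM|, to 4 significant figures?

33.22

Q is at the origin; Q and U share the same y with |QU| = 30.5 and U on the +x side, so U = (30.50, 0.000). Q and A share the same x with |QA| = 25.9 and A on the +y side, so A = (0.000, 25.90). The virtual corner opposite Q is at (30.50, 25.90). The tangent condition forces RN to be normal to UN and A1 meets MA tangentially, so RM is at right angles to MA, with radius 9.7, so the center R sits 9.7 in from both sides at R = (20.80, 16.20). That places the tangent points at N = (30.50, 16.20) on UN and M = (20.80, 25.90) on MA. Then |QM| = |M − Q| = 33.22.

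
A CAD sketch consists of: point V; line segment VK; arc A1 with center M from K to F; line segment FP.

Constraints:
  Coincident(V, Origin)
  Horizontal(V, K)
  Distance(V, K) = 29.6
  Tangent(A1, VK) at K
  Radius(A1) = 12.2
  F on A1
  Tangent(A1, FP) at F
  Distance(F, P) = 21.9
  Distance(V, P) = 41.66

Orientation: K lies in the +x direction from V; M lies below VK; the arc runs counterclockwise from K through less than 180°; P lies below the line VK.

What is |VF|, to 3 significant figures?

22.6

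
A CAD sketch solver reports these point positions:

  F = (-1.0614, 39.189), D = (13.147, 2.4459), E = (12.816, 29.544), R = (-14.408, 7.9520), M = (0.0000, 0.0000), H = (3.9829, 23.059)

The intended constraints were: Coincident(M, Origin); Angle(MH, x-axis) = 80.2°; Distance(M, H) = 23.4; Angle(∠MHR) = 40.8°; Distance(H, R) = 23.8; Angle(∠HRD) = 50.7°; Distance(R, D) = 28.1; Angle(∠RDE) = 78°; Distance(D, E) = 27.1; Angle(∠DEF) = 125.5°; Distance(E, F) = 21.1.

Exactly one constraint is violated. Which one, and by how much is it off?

Distance(E, F) = 21.1 — off by 4.20.

M = (0.00, 0.00) ✓; MH at 80.20° ✓; |MH| = 23.40 ✓; ∠MHR = 40.80° ✓; |HR| = 23.80 ✓; ∠HRD = 50.70° ✓; |RD| = 28.10 ✓; ∠RDE = 78.00° ✓; |DE| = 27.10 ✓; ∠DEF = 125.5° ✓; |EF| = 16.90 ✗.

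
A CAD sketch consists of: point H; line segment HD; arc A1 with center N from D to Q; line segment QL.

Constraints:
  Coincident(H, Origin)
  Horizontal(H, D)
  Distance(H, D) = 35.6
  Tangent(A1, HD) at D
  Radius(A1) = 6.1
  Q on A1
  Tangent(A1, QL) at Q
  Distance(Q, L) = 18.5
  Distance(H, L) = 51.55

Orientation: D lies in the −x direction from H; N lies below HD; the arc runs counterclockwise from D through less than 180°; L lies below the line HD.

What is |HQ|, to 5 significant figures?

41.707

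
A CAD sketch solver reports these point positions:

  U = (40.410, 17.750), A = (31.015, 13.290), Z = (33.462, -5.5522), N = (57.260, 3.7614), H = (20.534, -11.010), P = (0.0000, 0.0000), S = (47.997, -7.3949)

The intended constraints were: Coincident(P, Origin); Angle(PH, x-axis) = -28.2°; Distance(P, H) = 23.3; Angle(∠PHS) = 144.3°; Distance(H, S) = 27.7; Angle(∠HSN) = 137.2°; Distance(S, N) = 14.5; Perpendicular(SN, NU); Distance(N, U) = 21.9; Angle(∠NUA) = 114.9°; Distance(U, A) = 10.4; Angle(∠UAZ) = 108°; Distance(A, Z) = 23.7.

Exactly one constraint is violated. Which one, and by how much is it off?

Distance(A, Z) = 23.7 — off by 4.70.

P = (0.00, 0.00) ✓; PH at -28.20° ✓; |PH| = 23.30 ✓; ∠PHS = 144.3° ✓; |HS| = 27.70 ✓; ∠HSN = 137.2° ✓; |SN| = 14.50 ✓; ∠(SN, NU) = 90.00° ✓; |NU| = 21.90 ✓; ∠NUA = 114.9° ✓; |UA| = 10.40 ✓; ∠UAZ = 108.0° ✓; |AZ| = 19.00 ✗.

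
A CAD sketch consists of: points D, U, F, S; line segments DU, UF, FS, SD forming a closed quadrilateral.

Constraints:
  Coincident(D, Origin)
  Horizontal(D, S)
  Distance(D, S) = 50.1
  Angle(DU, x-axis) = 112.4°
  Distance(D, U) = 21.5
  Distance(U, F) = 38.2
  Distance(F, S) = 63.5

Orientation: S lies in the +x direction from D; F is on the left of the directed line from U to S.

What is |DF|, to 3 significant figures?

53.2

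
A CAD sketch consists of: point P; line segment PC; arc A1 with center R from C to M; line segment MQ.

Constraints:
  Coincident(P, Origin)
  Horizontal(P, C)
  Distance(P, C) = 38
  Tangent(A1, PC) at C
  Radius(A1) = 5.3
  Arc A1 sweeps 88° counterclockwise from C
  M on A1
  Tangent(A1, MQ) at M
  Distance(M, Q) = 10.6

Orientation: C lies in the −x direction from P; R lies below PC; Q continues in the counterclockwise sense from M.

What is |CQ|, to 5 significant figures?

16.699

P is at the origin; P and C share the same y with |PC| = 38.0 and C on the −x side, so C = (-38.000, 0.0000). The tangent condition forces RC to be normal to PC, so R = C + (0, -5.3) = (-38.000, -5.3000). On A1, C sits at bearing 90° from R; an 88° counterclockwise sweep puts M at bearing 178°, so M = R + 5.3·(cos 178°, sin 178°) = (-43.297, -5.1150). Tangency of A1 to MQ means the radius RM is perpendicular to MQ, so MQ runs along (−sin 178°, cos 178°); with |MQ| = 10.6, Q = (-43.667, -15.709). Then |CQ| = |Q − C| = 16.699.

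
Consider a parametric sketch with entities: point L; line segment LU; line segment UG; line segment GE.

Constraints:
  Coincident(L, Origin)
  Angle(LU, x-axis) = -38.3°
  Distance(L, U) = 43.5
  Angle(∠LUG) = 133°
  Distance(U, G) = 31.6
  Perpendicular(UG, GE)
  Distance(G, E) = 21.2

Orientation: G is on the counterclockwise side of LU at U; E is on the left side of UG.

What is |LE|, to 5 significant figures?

62.180

L is at the origin; LU runs at -38.3° with length 43.5, so U = 43.5·(cos -38.3°, sin -38.3°) = (34.138, -26.960). ∠LUG = 133.0°, so UG runs at -38.3° + (180° − 133.0°) = 8.7000° from the x-axis; with |UG| = 31.6, G = U + 31.6·(cos 8.7000°, sin 8.7000°) = (65.374, -22.181). The perpendicularity gives GE at right angles to UG; with |GE| = 21.2 on the left of UG, E = G + 21.2·(-0.15126, 0.98849) = (62.167, -1.2245). Then |LE| = |E − L| = 62.180.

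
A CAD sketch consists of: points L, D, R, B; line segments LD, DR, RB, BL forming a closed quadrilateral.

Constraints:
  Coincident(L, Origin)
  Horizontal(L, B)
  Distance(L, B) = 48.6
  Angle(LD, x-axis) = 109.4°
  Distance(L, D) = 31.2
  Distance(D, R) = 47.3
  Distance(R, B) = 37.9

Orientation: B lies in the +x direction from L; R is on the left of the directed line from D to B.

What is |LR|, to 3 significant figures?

51.2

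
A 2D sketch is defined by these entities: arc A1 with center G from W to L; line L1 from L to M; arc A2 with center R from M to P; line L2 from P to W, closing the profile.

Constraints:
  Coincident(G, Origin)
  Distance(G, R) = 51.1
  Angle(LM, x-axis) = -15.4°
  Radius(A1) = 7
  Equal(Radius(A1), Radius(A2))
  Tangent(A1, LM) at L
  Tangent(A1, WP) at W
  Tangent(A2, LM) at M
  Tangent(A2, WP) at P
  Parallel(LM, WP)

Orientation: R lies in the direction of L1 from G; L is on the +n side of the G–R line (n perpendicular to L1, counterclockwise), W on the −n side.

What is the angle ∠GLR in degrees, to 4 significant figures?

82.20°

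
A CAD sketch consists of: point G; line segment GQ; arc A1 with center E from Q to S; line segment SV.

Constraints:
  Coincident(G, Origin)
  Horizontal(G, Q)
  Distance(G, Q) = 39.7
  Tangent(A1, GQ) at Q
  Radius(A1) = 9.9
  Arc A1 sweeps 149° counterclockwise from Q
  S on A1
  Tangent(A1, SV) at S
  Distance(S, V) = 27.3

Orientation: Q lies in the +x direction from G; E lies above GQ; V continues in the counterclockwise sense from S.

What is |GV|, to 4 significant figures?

38.87

G is at the origin; GQ is horizontal with |GQ| = 39.7 and Q on the +x side, so Q = (39.70, 0.000). Since A1 is tangent to GQ there, EQ ⟂ GQ, so E = Q + (0, 9.9) = (39.70, 9.900). On A1, Q sits at bearing -90° from E; a 149° counterclockwise sweep puts S at bearing 59°, so S = E + 9.9·(cos 59°, sin 59°) = (44.80, 18.39). A1 meets SV tangentially, so ES is at right angles to SV, so SV runs along (−sin 59°, cos 59°); with |SV| = 27.3, V = (21.40, 32.45). Then |GV| = |V − G| = 38.87.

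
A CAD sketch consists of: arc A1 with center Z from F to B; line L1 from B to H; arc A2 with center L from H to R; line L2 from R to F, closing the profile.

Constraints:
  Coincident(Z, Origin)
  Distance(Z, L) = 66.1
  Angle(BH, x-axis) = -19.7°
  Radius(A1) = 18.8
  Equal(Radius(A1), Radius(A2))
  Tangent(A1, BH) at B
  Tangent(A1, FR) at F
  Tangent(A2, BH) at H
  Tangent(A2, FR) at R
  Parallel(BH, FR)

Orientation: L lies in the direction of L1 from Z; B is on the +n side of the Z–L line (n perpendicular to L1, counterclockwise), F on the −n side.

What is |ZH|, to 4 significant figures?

68.72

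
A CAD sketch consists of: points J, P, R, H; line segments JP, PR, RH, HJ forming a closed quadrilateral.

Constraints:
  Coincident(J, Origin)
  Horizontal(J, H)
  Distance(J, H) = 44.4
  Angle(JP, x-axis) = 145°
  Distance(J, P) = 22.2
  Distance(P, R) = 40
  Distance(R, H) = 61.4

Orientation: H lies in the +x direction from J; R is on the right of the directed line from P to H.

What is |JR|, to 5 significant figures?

28.765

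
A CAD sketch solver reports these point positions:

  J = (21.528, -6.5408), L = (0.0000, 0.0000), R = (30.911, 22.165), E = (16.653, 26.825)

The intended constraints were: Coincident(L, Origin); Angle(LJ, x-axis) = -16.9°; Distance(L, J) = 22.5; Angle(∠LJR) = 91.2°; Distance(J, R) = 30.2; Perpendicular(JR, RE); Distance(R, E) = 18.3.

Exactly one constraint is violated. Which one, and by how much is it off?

Distance(R, E) = 18.3 — off by 3.30.

L = (0.00, 0.00) ✓; LJ at -16.90° ✓; |LJ| = 22.50 ✓; ∠LJR = 91.20° ✓; |JR| = 30.20 ✓; ∠(JR, RE) = 90.00° ✓; |RE| = 15.00 ✗.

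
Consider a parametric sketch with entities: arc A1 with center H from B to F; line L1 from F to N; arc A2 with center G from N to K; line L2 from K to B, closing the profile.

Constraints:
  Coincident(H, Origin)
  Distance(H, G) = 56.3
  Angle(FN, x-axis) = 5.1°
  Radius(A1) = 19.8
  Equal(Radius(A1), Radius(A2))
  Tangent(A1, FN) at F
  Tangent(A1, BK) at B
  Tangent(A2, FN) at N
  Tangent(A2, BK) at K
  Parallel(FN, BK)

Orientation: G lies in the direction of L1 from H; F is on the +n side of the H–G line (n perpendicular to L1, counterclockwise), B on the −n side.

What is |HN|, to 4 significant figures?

59.68

Tangency of A1 to both parallel lines with radius 19.8 puts F and B at H ± 19.8·n: F = (-1.760, 19.72), B = (1.760, -19.72). Equal radii place N and K the same way about G: N = G + 19.8·n = (54.32, 24.73), K = G − 19.8·n = (57.84, -14.72). Then |HN| = |N − H| = 59.68.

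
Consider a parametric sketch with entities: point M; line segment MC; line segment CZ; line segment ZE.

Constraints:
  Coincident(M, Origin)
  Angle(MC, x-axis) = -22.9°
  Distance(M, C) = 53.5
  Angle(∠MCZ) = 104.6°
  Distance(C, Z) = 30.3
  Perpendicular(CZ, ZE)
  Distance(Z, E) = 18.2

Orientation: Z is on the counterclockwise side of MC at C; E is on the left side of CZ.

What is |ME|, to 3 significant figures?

55.2

M is at the origin; MC runs at -22.9° with length 53.5, so C = 53.5·(cos -22.9°, sin -22.9°) = (49.3, -20.8). ∠MCZ = 104.6°, so CZ runs at -22.9° + (180° − 104.6°) = 52.5° from the x-axis; with |CZ| = 30.3, Z = C + 30.3·(cos 52.5°, sin 52.5°) = (67.7, 3.22). The perpendicularity gives ZE at right angles to CZ; with |ZE| = 18.2 on the left of CZ, E = Z + 18.2·(-0.793, 0.609) = (53.3, 14.3). Then |ME| = |E − M| = 55.2.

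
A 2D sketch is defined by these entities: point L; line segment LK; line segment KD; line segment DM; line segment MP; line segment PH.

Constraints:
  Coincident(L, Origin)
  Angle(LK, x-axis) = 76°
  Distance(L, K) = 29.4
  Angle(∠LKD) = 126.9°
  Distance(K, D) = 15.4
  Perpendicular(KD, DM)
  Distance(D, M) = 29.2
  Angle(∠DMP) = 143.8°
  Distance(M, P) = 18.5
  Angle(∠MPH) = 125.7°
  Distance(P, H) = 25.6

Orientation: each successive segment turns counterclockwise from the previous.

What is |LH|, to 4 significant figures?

20.69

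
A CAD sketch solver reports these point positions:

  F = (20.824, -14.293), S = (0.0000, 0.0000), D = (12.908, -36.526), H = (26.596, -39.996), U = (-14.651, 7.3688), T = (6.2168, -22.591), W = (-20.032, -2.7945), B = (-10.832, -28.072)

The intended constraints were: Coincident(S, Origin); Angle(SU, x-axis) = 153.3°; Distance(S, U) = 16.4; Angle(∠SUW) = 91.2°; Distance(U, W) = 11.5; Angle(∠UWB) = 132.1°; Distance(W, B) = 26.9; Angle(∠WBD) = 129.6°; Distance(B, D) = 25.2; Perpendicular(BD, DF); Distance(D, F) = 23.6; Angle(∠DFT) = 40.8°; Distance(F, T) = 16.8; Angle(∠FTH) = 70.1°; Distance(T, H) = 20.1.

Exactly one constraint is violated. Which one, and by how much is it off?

Distance(T, H) = 20.1 — off by 6.70.

S = (0.00, 0.00) ✓; SU at 153.3° ✓; |SU| = 16.40 ✓; ∠SUW = 91.20° ✓; |UW| = 11.50 ✓; ∠UWB = 132.1° ✓; |WB| = 26.90 ✓; ∠WBD = 129.6° ✓; |BD| = 25.20 ✓; ∠(BD, DF) = 90.00° ✓; |DF| = 23.60 ✓; ∠DFT = 40.80° ✓; |FT| = 16.80 ✓; ∠FTH = 70.10° ✓; |TH| = 26.80 ✗.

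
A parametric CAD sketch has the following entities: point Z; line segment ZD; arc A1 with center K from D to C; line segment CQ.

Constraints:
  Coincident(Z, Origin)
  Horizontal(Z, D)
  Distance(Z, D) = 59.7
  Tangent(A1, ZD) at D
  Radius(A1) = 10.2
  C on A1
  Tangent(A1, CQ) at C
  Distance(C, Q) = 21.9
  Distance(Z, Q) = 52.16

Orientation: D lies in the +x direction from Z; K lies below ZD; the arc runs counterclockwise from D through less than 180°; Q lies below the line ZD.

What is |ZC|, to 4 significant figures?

50.45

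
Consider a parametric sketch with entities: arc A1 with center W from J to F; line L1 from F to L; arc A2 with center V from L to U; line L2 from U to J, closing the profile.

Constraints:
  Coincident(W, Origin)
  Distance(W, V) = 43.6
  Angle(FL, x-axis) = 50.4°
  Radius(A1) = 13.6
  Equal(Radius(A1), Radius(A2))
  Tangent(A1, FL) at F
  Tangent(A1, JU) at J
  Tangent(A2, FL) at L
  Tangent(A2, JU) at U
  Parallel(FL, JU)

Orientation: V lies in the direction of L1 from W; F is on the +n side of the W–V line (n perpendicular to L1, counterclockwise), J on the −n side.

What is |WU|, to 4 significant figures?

45.67

The slot axis is L1's direction at 50.4°, so u = (cos 50.4°, sin 50.4°) = (0.6374, 0.7705) and n = (−sin 50.4°, cos 50.4°) = (-0.7705, 0.6374). W is at the origin and V lies 43.6 along u from W, so V = 43.6·u = (27.79, 33.59). Tangency of A1 to both parallel lines with radius 13.6 puts F and J at W ± 13.6·n: F = (-10.48, 8.669), J = (10.48, -8.669). Equal radii place L and U the same way about V: L = V + 13.6·n = (17.31, 42.26), U = V − 13.6·n = (38.27, 24.93). Then |WU| = |U − W| = 45.67.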